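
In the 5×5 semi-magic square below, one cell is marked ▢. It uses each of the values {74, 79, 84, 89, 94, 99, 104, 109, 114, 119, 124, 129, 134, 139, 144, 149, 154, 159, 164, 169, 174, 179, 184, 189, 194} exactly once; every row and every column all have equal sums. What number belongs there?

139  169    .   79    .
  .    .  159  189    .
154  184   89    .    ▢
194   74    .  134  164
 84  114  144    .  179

The 25 entries sum to 3350, so each line sums to 3350/5 = 670.
Row 4 needs 670; the known cells sum to 566, so (4,3) = 104.
Using row 5: 84 + 114 + 144 + 179 + ? → (5,4) = 670 − 521 = 149.
From column 1, 670 − (139 + 154 + 194 + 84) gives (2,1) = 99.
The remaining cell in column 2 is (2,2) = 670 − 541 = 129.
Column 3: 159 + 89 + 104 + 144 + ? = 670, so (1,3) = 174.
Column 4 needs 670; the known cells sum to 551, so (3,4) = 119.
The remaining cell in row 1 is (1,5) = 670 − 561 = 109.
Row 2 needs 670; the known cells sum to 576, so (2,5) = 94.
From row 3, 670 − (154 + 184 + 89 + 119) gives (3,5) = 124.

124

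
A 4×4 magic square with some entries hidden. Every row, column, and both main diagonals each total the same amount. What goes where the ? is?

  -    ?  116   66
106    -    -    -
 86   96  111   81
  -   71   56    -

131

Row 3 is complete and sums to 374; that is the magic constant.
From column 3, 374 − (116 + 111 + 56) gives (2,3) = 91.
From anti-diagonal, 374 − (66 + 91 + 96) gives (4,1) = 121.
From row 4, 374 − (121 + 71 + 56) gives (4,4) = 126.
Using column 1: 106 + 86 + 121 + ? → (1,1) = 374 − 313 = 61.
From column 4, 374 − (66 + 81 + 126) gives (2,4) = 101.
The remaining cell in main diagonal is (2,2) = 374 − 298 = 76.
Row 1 must total 374; the given cells sum to 243, so (1,2) = 131.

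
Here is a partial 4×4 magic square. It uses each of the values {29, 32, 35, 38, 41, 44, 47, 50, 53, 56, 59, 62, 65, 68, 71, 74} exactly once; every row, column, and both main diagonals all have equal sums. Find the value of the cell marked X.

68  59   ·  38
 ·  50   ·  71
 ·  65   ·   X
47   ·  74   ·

The 16 entries sum to 824, so each line sums to 824/4 = 206.
Using row 1: 68 + 59 + 38 + ? → (1,3) = 206 − 165 = 41.
Column 2 must total 206; the given cells sum to 174, so (4,2) = 32.
Using anti-diagonal: 38 + 65 + 47 + ? → (2,3) = 206 − 150 = 56.
From row 2, 206 − (50 + 56 + 71) gives (2,1) = 29.
Using row 4: 47 + 32 + 74 + ? → (4,4) = 206 − 153 = 53.
Column 1: 68 + 29 + 47 + ? = 206, so (3,1) = 62.
From column 3, 206 − (41 + 56 + 74) gives (3,3) = 35.
Column 4 needs 206; the known cells sum to 162, so (3,4) = 44.

44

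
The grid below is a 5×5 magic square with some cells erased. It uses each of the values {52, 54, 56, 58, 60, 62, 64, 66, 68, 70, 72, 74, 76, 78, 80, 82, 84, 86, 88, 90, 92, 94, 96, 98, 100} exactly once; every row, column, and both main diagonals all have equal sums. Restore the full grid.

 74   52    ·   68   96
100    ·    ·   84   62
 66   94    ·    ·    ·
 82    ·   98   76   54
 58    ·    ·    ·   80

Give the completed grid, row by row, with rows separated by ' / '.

74 52 90 68 96 / 100 78 56 84 62 / 66 94 72 60 88 / 82 70 98 76 54 / 58 86 64 92 80

The 25 entries sum to 1900, so each line sums to 1900/5 = 380.
Row 1 needs 380; the known cells sum to 290, so (1,3) = 90.
Row 4 needs 380; the known cells sum to 310, so (4,2) = 70.
Using column 5: 96 + 62 + 54 + 80 + ? → (3,5) = 380 − 292 = 88.
Anti-diagonal: 96 + 84 + 70 + 58 + ? = 380, so (3,3) = 72.
Row 3: 66 + 94 + 72 + 88 + ? = 380, so (3,4) = 60.
From column 4, 380 − (68 + 84 + 60 + 76) gives (5,4) = 92.
From main diagonal, 380 − (74 + 72 + 76 + 80) gives (2,2) = 78.
Row 2 needs 380; the known cells sum to 324, so (2,3) = 56.
Column 2: 52 + 78 + 94 + 70 + ? = 380, so (5,2) = 86.
Column 3 needs 380; the known cells sum to 316, so (5,3) = 64.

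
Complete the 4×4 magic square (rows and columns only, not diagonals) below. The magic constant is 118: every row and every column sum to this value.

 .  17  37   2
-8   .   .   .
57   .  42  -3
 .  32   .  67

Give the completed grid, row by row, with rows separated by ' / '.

Row 1: 17 + 37 + 2 + ? = 118, so (1,1) = 62.
Row 3 needs 118; the known cells sum to 96, so (3,2) = 22.
The remaining cell in column 1 is (4,1) = 118 − 111 = 7.
Column 2: 17 + 22 + 32 + ? = 118, so (2,2) = 47.
The remaining cell in column 4 is (2,4) = 118 − 66 = 52.
Row 2 must total 118; the given cells sum to 91, so (2,3) = 27.
Using row 4: 7 + 32 + 67 + ? → (4,3) = 118 − 106 = 12.

62 17 37 2 / -8 47 27 52 / 57 22 42 -3 / 7 32 12 67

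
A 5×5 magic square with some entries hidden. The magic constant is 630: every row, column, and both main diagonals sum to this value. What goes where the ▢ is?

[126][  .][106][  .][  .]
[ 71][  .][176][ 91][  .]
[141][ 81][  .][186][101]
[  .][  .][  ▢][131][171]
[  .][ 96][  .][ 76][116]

66

Row 3 must total 630; the given cells sum to 509, so (3,3) = 121.
The remaining cell in column 4 is (1,4) = 630 − 484 = 146.
Using main diagonal: 126 + 121 + 131 + 116 + ? → (2,2) = 630 − 494 = 136.
Row 2 needs 630; the known cells sum to 474, so (2,5) = 156.
Using column 5: 156 + 101 + 171 + 116 + ? → (1,5) = 630 − 544 = 86.
Using row 1: 126 + 106 + 146 + 86 + ? → (1,2) = 630 − 464 = 166.
The remaining cell in column 2 is (4,2) = 630 − 479 = 151.
Anti-diagonal needs 630; the known cells sum to 449, so (5,1) = 181.
Row 5: 181 + 96 + 76 + 116 + ? = 630, so (5,3) = 161.
Column 1 needs 630; the known cells sum to 519, so (4,1) = 111.
Column 3 must total 630; the given cells sum to 564, so (4,3) = 66.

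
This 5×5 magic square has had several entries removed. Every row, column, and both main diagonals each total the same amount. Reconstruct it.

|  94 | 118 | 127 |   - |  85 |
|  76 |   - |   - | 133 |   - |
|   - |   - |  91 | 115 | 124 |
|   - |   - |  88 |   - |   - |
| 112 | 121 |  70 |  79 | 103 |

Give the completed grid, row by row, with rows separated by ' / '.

Row 5 is already complete: 112 + 121 + 70 + 79 + 103 = 485, so that is the magic constant.
Row 1: 94 + 118 + 127 + 85 + ? = 485, so (1,4) = 61.
The remaining cell in column 3 is (2,3) = 485 − 376 = 109.
Column 4: 61 + 133 + 115 + 79 + ? = 485, so (4,4) = 97.
From main diagonal, 485 − (94 + 91 + 97 + 103) gives (2,2) = 100.
From anti-diagonal, 485 − (85 + 133 + 91 + 112) gives (4,2) = 64.
Row 2: 76 + 100 + 109 + 133 + ? = 485, so (2,5) = 67.
Column 2: 118 + 100 + 64 + 121 + ? = 485, so (3,2) = 82.
Column 5: 85 + 67 + 124 + 103 + ? = 485, so (4,5) = 106.
Row 3: 82 + 91 + 115 + 124 + ? = 485, so (3,1) = 73.
From row 4, 485 − (64 + 88 + 97 + 106) gives (4,1) = 130.

94 118 127 61 85 / 76 100 109 133 67 / 73 82 91 115 124 / 130 64 88 97 106 / 112 121 70 79 103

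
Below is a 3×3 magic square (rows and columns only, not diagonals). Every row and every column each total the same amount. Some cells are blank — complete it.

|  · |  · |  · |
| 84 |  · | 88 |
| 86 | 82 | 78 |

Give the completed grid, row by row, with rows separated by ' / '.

Row 3 is already complete: 86 + 82 + 78 = 246, so that is the magic constant.
Using row 2: 84 + 88 + ? → (2,2) = 246 − 172 = 74.
The remaining cell in column 1 is (1,1) = 246 − 170 = 76.
Column 2 must total 246; the given cells sum to 156, so (1,2) = 90.
The remaining cell in column 3 is (1,3) = 246 − 166 = 80.

76 90 80 / 84 74 88 / 86 82 78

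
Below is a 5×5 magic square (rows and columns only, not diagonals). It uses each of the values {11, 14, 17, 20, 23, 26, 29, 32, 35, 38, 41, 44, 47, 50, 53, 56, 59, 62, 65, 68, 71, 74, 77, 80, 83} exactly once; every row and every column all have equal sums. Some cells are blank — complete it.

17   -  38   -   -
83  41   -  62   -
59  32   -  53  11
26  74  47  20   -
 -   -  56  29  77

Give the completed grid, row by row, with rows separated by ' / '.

17 65 38 71 44 / 83 41 14 62 35 / 59 32 80 53 11 / 26 74 47 20 68 / 50 23 56 29 77

The 25 entries sum to 1175, so each line sums to 1175/5 = 235.
The remaining cell in row 3 is (3,3) = 235 − 155 = 80.
Row 4 must total 235; the given cells sum to 167, so (4,5) = 68.
Column 1 needs 235; the known cells sum to 185, so (5,1) = 50.
Column 3 must total 235; the given cells sum to 221, so (2,3) = 14.
Using column 4: 62 + 53 + 20 + 29 + ? → (1,4) = 235 − 164 = 71.
Using row 2: 83 + 41 + 14 + 62 + ? → (2,5) = 235 − 200 = 35.
Row 5 needs 235; the known cells sum to 212, so (5,2) = 23.
The remaining cell in column 2 is (1,2) = 235 − 170 = 65.
Column 5 must total 235; the given cells sum to 191, so (1,5) = 44.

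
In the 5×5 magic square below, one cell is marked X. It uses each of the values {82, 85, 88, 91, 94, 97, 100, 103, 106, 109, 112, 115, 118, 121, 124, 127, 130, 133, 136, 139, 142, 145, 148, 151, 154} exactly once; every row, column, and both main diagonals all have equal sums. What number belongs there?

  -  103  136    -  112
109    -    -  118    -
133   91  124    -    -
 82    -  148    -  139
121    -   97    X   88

130

The 25 entries sum to 2950, so each line sums to 2950/5 = 590.
Column 1 needs 590; the known cells sum to 445, so (1,1) = 145.
Using column 3: 136 + 124 + 148 + 97 + ? → (2,3) = 590 − 505 = 85.
Anti-diagonal: 112 + 118 + 124 + 121 + ? = 590, so (4,2) = 115.
Row 1 must total 590; the given cells sum to 496, so (1,4) = 94.
Row 4 needs 590; the known cells sum to 484, so (4,4) = 106.
Using main diagonal: 145 + 124 + 106 + 88 + ? → (2,2) = 590 − 463 = 127.
Row 2 must total 590; the given cells sum to 439, so (2,5) = 151.
From column 2, 590 − (103 + 127 + 91 + 115) gives (5,2) = 154.
Column 5: 112 + 151 + 139 + 88 + ? = 590, so (3,5) = 100.
Row 3 needs 590; the known cells sum to 448, so (3,4) = 142.
Row 5 needs 590; the known cells sum to 460, so (5,4) = 130.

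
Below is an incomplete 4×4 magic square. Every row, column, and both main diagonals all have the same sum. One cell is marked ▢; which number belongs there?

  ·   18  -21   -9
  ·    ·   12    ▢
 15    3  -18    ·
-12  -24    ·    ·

Anti-diagonal is complete and sums to -6; that is the magic constant.
Using row 1: 18 + (-21) + (-9) + ? → (1,1) = -6 − (-12) = 6.
Using row 3: 15 + 3 + (-18) + ? → (3,4) = -6 − 0 = -6.
Column 1 needs -6; the known cells sum to 9, so (2,1) = -15.
From column 2, -6 − (18 + 3 + (-24)) gives (2,2) = -3.
Column 3 needs -6; the known cells sum to -27, so (4,3) = 21.
From main diagonal, -6 − (6 + (-3) + (-18)) gives (4,4) = 9.
Using row 2: -15 + (-3) + 12 + ? → (2,4) = -6 − (-6) = 0.

0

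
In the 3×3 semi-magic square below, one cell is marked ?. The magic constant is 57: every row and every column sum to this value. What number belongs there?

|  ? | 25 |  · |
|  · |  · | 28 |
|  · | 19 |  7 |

10

Row 3 must total 57; the given cells sum to 26, so (3,1) = 31.
From column 2, 57 − (25 + 19) gives (2,2) = 13.
Column 3 needs 57; the known cells sum to 35, so (1,3) = 22.
Row 1 must total 57; the given cells sum to 47, so (1,1) = 10.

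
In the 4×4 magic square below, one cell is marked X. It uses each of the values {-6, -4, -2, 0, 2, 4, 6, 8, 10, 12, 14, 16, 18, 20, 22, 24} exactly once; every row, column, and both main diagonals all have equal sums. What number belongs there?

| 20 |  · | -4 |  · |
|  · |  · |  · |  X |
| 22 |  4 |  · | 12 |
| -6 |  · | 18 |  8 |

The 16 entries sum to 144, so each line sums to 144/4 = 36.
Row 3 needs 36; the known cells sum to 38, so (3,3) = -2.
Using row 4: -6 + 18 + 8 + ? → (4,2) = 36 − 20 = 16.
From column 1, 36 − (20 + 22 + (-6)) gives (2,1) = 0.
Column 3 needs 36; the known cells sum to 12, so (2,3) = 24.
The remaining cell in main diagonal is (2,2) = 36 − 26 = 10.
Anti-diagonal needs 36; the known cells sum to 22, so (1,4) = 14.
Using row 1: 20 + (-4) + 14 + ? → (1,2) = 36 − 30 = 6.
Row 2: 0 + 10 + 24 + ? = 36, so (2,4) = 2.

2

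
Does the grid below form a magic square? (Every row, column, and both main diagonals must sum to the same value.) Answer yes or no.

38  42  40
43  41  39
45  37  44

No — row 1 sums to 120 but row 3 sums to 126.

Row 1: 38 + 42 + 40 = 120.
Row 2: 43 + 41 + 39 = 123.
Row 3: 45 + 37 + 44 = 126.
Column 1: 38 + 43 + 45 = 126.
Column 2: 42 + 41 + 37 = 120.
Column 3: 40 + 39 + 44 = 123.
Main diagonal: 38 + 41 + 44 = 123.
Anti-diagonal: 40 + 41 + 45 = 126.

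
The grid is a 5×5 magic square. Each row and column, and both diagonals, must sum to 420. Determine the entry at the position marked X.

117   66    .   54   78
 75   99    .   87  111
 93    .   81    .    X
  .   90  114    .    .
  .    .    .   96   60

69

The remaining cell in row 1 is (1,3) = 420 − 315 = 105.
Row 2 needs 420; the known cells sum to 372, so (2,3) = 48.
Column 3 must total 420; the given cells sum to 348, so (5,3) = 72.
Main diagonal needs 420; the known cells sum to 357, so (4,4) = 63.
The remaining cell in anti-diagonal is (5,1) = 420 − 336 = 84.
From row 5, 420 − (84 + 72 + 96 + 60) gives (5,2) = 108.
The remaining cell in column 1 is (4,1) = 420 − 369 = 51.
The remaining cell in column 2 is (3,2) = 420 − 363 = 57.
From column 4, 420 − (54 + 87 + 63 + 96) gives (3,4) = 120.
Row 3 must total 420; the given cells sum to 351, so (3,5) = 69.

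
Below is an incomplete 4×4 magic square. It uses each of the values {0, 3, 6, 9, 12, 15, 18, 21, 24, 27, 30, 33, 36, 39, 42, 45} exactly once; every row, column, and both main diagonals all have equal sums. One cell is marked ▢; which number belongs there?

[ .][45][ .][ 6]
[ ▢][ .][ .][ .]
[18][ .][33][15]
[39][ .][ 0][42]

The 16 entries sum to 360, so each line sums to 360/4 = 90.
The remaining cell in row 3 is (3,2) = 90 − 66 = 24.
Row 4 needs 90; the known cells sum to 81, so (4,2) = 9.
Using column 2: 45 + 24 + 9 + ? → (2,2) = 90 − 78 = 12.
Column 4 needs 90; the known cells sum to 63, so (2,4) = 27.
Main diagonal must total 90; the given cells sum to 87, so (1,1) = 3.
The remaining cell in anti-diagonal is (2,3) = 90 − 69 = 21.
Row 1: 3 + 45 + 6 + ? = 90, so (1,3) = 36.
Using row 2: 12 + 21 + 27 + ? → (2,1) = 90 − 60 = 30.

30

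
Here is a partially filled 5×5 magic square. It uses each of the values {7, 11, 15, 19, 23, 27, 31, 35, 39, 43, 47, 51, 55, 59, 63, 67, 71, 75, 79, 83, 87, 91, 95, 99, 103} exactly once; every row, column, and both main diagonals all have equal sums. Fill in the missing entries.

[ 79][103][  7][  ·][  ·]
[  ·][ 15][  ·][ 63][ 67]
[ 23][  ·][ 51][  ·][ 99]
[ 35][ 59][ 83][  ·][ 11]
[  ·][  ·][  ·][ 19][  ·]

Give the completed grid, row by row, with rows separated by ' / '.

79 103 7 31 55 / 91 15 39 63 67 / 23 27 51 75 99 / 35 59 83 87 11 / 47 71 95 19 43

The 25 entries sum to 1375, so each line sums to 1375/5 = 275.
Row 4: 35 + 59 + 83 + 11 + ? = 275, so (4,4) = 87.
Main diagonal needs 275; the known cells sum to 232, so (5,5) = 43.
Column 5: 67 + 99 + 11 + 43 + ? = 275, so (1,5) = 55.
Anti-diagonal: 55 + 63 + 51 + 59 + ? = 275, so (5,1) = 47.
Row 1 needs 275; the known cells sum to 244, so (1,4) = 31.
From column 1, 275 − (79 + 23 + 35 + 47) gives (2,1) = 91.
Column 4 needs 275; the known cells sum to 200, so (3,4) = 75.
Row 2 must total 275; the given cells sum to 236, so (2,3) = 39.
The remaining cell in row 3 is (3,2) = 275 − 248 = 27.
Column 2 needs 275; the known cells sum to 204, so (5,2) = 71.
From column 3, 275 − (7 + 39 + 51 + 83) gives (5,3) = 95.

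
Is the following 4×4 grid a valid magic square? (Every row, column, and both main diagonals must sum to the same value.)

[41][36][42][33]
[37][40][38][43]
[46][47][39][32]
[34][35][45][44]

No — column 2 sums to 158 but row 3 sums to 164.

Row 1: 41 + 36 + 42 + 33 = 152.
Row 2: 37 + 40 + 38 + 43 = 158.
Row 3: 46 + 47 + 39 + 32 = 164.
Row 4: 34 + 35 + 45 + 44 = 158.
Column 1: 41 + 37 + 46 + 34 = 158.
Column 2: 36 + 40 + 47 + 35 = 158.
Column 3: 42 + 38 + 39 + 45 = 164.
Column 4: 33 + 43 + 32 + 44 = 152.
Main diagonal: 41 + 40 + 39 + 44 = 164.
Anti-diagonal: 33 + 38 + 47 + 34 = 152.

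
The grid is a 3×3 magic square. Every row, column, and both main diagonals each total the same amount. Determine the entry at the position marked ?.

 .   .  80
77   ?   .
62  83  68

Row 3 is complete and sums to 213; that is the magic constant.
Column 1 must total 213; the given cells sum to 139, so (1,1) = 74.
Column 3 needs 213; the known cells sum to 148, so (2,3) = 65.
The remaining cell in main diagonal is (2,2) = 213 − 142 = 71.

71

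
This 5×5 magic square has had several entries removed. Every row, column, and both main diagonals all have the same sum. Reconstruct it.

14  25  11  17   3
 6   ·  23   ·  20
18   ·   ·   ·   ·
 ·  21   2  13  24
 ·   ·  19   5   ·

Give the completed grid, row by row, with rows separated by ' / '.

14 25 11 17 3 / 6 12 23 9 20 / 18 4 15 26 7 / 10 21 2 13 24 / 22 8 19 5 16

Row 1 is already complete: 14 + 25 + 11 + 17 + 3 = 70, so that is the magic constant.
Row 4 needs 70; the known cells sum to 60, so (4,1) = 10.
Column 1: 14 + 6 + 18 + 10 + ? = 70, so (5,1) = 22.
The remaining cell in column 3 is (3,3) = 70 − 55 = 15.
Anti-diagonal must total 70; the given cells sum to 61, so (2,4) = 9.
The remaining cell in row 2 is (2,2) = 70 − 58 = 12.
Column 4 needs 70; the known cells sum to 44, so (3,4) = 26.
The remaining cell in main diagonal is (5,5) = 70 − 54 = 16.
From row 5, 70 − (22 + 19 + 5 + 16) gives (5,2) = 8.
The remaining cell in column 2 is (3,2) = 70 − 66 = 4.
Column 5 needs 70; the known cells sum to 63, so (3,5) = 7.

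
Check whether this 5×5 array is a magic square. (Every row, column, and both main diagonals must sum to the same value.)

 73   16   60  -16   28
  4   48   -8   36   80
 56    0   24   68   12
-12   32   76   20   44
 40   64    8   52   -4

No — main diagonal sums to 161 but column 5 sums to 160.

Row 1: 73 + 16 + 60 + (-16) + 28 = 161.
Row 2: 4 + 48 + (-8) + 36 + 80 = 160.
Row 3: 56 + 0 + 24 + 68 + 12 = 160.
Row 4: -12 + 32 + 76 + 20 + 44 = 160.
Row 5: 40 + 64 + 8 + 52 + (-4) = 160.
Column 1: 73 + 4 + 56 + (-12) + 40 = 161.
Column 2: 16 + 48 + 0 + 32 + 64 = 160.
Column 3: 60 + (-8) + 24 + 76 + 8 = 160.
Column 4: -16 + 36 + 68 + 20 + 52 = 160.
Column 5: 28 + 80 + 12 + 44 + (-4) = 160.
Main diagonal: 73 + 48 + 24 + 20 + (-4) = 161.
Anti-diagonal: 28 + 36 + 24 + 32 + 40 = 160.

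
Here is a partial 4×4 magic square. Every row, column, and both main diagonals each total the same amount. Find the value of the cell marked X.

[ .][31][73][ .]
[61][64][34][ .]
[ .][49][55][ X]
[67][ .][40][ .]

Column 3 is complete and sums to 202; that is the magic constant.
Row 2 must total 202; the given cells sum to 159, so (2,4) = 43.
From column 2, 202 − (31 + 64 + 49) gives (4,2) = 58.
The remaining cell in anti-diagonal is (1,4) = 202 − 150 = 52.
Row 1 must total 202; the given cells sum to 156, so (1,1) = 46.
Row 4 needs 202; the known cells sum to 165, so (4,4) = 37.
Using column 1: 46 + 61 + 67 + ? → (3,1) = 202 − 174 = 28.
Column 4 needs 202; the known cells sum to 132, so (3,4) = 70.

70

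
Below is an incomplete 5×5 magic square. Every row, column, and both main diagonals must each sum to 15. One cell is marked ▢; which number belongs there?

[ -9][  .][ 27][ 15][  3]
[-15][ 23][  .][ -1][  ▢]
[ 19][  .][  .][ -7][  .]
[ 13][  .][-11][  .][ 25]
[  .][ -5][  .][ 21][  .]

-3

From row 1, 15 − (-9 + 27 + 15 + 3) gives (1,2) = -21.
Column 1 needs 15; the known cells sum to 8, so (5,1) = 7.
Column 4: 15 + (-1) + (-7) + 21 + ? = 15, so (4,4) = -13.
Using row 4: 13 + (-11) + (-13) + 25 + ? → (4,2) = 15 − 14 = 1.
From column 2, 15 − (-21 + 23 + 1 + (-5)) gives (3,2) = 17.
Anti-diagonal needs 15; the known cells sum to 10, so (3,3) = 5.
The remaining cell in row 3 is (3,5) = 15 − 34 = -19.
Main diagonal: -9 + 23 + 5 + (-13) + ? = 15, so (5,5) = 9.
Row 5 needs 15; the known cells sum to 32, so (5,3) = -17.
Using column 3: 27 + 5 + (-11) + (-17) + ? → (2,3) = 15 − 4 = 11.
The remaining cell in column 5 is (2,5) = 15 − 18 = -3.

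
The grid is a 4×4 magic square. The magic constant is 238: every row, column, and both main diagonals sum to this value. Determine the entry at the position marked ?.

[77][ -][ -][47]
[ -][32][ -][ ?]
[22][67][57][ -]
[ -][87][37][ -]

From row 3, 238 − (22 + 67 + 57) gives (3,4) = 92.
From column 2, 238 − (32 + 67 + 87) gives (1,2) = 52.
Main diagonal needs 238; the known cells sum to 166, so (4,4) = 72.
Row 1 must total 238; the given cells sum to 176, so (1,3) = 62.
From row 4, 238 − (87 + 37 + 72) gives (4,1) = 42.
Column 1: 77 + 22 + 42 + ? = 238, so (2,1) = 97.
From column 3, 238 − (62 + 57 + 37) gives (2,3) = 82.
Using column 4: 47 + 92 + 72 + ? → (2,4) = 238 − 211 = 27.

27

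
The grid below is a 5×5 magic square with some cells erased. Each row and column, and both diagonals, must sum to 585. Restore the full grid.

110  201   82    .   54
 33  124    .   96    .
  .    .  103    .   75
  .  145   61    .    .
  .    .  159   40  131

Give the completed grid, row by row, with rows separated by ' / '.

110 201 82 138 54 / 33 124 180 96 152 / 166 47 103 194 75 / 89 145 61 117 173 / 187 68 159 40 131

Row 1 must total 585; the given cells sum to 447, so (1,4) = 138.
Using column 3: 82 + 103 + 61 + 159 + ? → (2,3) = 585 − 405 = 180.
Main diagonal must total 585; the given cells sum to 468, so (4,4) = 117.
Using anti-diagonal: 54 + 96 + 103 + 145 + ? → (5,1) = 585 − 398 = 187.
Row 2 must total 585; the given cells sum to 433, so (2,5) = 152.
Row 5 needs 585; the known cells sum to 517, so (5,2) = 68.
From column 2, 585 − (201 + 124 + 145 + 68) gives (3,2) = 47.
Using column 4: 138 + 96 + 117 + 40 + ? → (3,4) = 585 − 391 = 194.
The remaining cell in column 5 is (4,5) = 585 − 412 = 173.
From row 3, 585 − (47 + 103 + 194 + 75) gives (3,1) = 166.
Using row 4: 145 + 61 + 117 + 173 + ? → (4,1) = 585 − 496 = 89.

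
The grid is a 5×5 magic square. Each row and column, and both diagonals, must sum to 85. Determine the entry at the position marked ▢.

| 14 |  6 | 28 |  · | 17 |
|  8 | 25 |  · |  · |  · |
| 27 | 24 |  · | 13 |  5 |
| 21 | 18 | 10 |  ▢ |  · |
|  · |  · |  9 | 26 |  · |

The remaining cell in row 1 is (1,4) = 85 − 65 = 20.
Using row 3: 27 + 24 + 13 + 5 + ? → (3,3) = 85 − 69 = 16.
Using column 1: 14 + 8 + 27 + 21 + ? → (5,1) = 85 − 70 = 15.
Using column 2: 6 + 25 + 24 + 18 + ? → (5,2) = 85 − 73 = 12.
Using column 3: 28 + 16 + 10 + 9 + ? → (2,3) = 85 − 63 = 22.
From anti-diagonal, 85 − (17 + 16 + 18 + 15) gives (2,4) = 19.
The remaining cell in row 2 is (2,5) = 85 − 74 = 11.
Row 5 needs 85; the known cells sum to 62, so (5,5) = 23.
Column 4 must total 85; the given cells sum to 78, so (4,4) = 7.

7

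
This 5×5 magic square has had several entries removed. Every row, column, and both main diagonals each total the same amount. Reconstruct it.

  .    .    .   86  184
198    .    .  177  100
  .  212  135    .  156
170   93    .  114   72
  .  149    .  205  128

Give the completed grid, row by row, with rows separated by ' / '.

Column 5 is already complete: 184 + 100 + 156 + 72 + 128 = 640, so that is the magic constant.
Row 4 needs 640; the known cells sum to 449, so (4,3) = 191.
Column 4: 86 + 177 + 114 + 205 + ? = 640, so (3,4) = 58.
Anti-diagonal must total 640; the given cells sum to 589, so (5,1) = 51.
Using row 3: 212 + 135 + 58 + 156 + ? → (3,1) = 640 − 561 = 79.
Row 5: 51 + 149 + 205 + 128 + ? = 640, so (5,3) = 107.
Using column 1: 198 + 79 + 170 + 51 + ? → (1,1) = 640 − 498 = 142.
The remaining cell in main diagonal is (2,2) = 640 − 519 = 121.
Row 2: 198 + 121 + 177 + 100 + ? = 640, so (2,3) = 44.
Column 2 must total 640; the given cells sum to 575, so (1,2) = 65.
Column 3 needs 640; the known cells sum to 477, so (1,3) = 163.

142 65 163 86 184 / 198 121 44 177 100 / 79 212 135 58 156 / 170 93 191 114 72 / 51 149 107 205 128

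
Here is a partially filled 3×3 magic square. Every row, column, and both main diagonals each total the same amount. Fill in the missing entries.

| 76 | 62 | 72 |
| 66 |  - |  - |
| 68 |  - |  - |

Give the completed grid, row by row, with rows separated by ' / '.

Row 1 is already complete: 76 + 62 + 72 = 210, so that is the magic constant.
Anti-diagonal must total 210; the given cells sum to 140, so (2,2) = 70.
From row 2, 210 − (66 + 70) gives (2,3) = 74.
Column 2 needs 210; the known cells sum to 132, so (3,2) = 78.
The remaining cell in column 3 is (3,3) = 210 − 146 = 64.

76 62 72 / 66 70 74 / 68 78 64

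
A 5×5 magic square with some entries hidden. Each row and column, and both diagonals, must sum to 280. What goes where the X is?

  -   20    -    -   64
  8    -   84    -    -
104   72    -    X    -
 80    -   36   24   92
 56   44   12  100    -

Row 4 must total 280; the given cells sum to 232, so (4,2) = 48.
Row 5 needs 280; the known cells sum to 212, so (5,5) = 68.
Column 1 needs 280; the known cells sum to 248, so (1,1) = 32.
From column 2, 280 − (20 + 72 + 48 + 44) gives (2,2) = 96.
Main diagonal: 32 + 96 + 24 + 68 + ? = 280, so (3,3) = 60.
Anti-diagonal must total 280; the given cells sum to 228, so (2,4) = 52.
The remaining cell in row 2 is (2,5) = 280 − 240 = 40.
Column 3 needs 280; the known cells sum to 192, so (1,3) = 88.
Column 5 needs 280; the known cells sum to 264, so (3,5) = 16.
From row 1, 280 − (32 + 20 + 88 + 64) gives (1,4) = 76.
Row 3 needs 280; the known cells sum to 252, so (3,4) = 28.

28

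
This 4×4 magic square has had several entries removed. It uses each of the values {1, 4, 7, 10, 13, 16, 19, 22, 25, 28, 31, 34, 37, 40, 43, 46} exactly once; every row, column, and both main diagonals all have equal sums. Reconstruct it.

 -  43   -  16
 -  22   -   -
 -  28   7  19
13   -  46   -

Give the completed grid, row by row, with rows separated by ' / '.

31 43 4 16 / 10 22 37 25 / 40 28 7 19 / 13 1 46 34

The 16 entries sum to 376, so each line sums to 376/4 = 94.
The remaining cell in row 3 is (3,1) = 94 − 54 = 40.
Column 2: 43 + 22 + 28 + ? = 94, so (4,2) = 1.
Anti-diagonal must total 94; the given cells sum to 57, so (2,3) = 37.
From row 4, 94 − (13 + 1 + 46) gives (4,4) = 34.
Using column 3: 37 + 7 + 46 + ? → (1,3) = 94 − 90 = 4.
The remaining cell in column 4 is (2,4) = 94 − 69 = 25.
Main diagonal must total 94; the given cells sum to 63, so (1,1) = 31.
The remaining cell in row 2 is (2,1) = 94 − 84 = 10.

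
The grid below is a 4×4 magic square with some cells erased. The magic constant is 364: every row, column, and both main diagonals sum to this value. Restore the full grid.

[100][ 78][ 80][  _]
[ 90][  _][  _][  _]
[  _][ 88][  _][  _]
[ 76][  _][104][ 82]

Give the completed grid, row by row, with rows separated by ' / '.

100 78 80 106 / 90 96 94 84 / 98 88 86 92 / 76 102 104 82

Row 1: 100 + 78 + 80 + ? = 364, so (1,4) = 106.
The remaining cell in row 4 is (4,2) = 364 − 262 = 102.
Column 1: 100 + 90 + 76 + ? = 364, so (3,1) = 98.
Using column 2: 78 + 88 + 102 + ? → (2,2) = 364 − 268 = 96.
Main diagonal needs 364; the known cells sum to 278, so (3,3) = 86.
Using anti-diagonal: 106 + 88 + 76 + ? → (2,3) = 364 − 270 = 94.
Row 2: 90 + 96 + 94 + ? = 364, so (2,4) = 84.
Using row 3: 98 + 88 + 86 + ? → (3,4) = 364 − 272 = 92.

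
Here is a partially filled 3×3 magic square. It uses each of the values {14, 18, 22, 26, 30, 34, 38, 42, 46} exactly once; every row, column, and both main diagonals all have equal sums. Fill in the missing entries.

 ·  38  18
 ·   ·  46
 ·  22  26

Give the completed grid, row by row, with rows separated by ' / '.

34 38 18 / 14 30 46 / 42 22 26

The 9 entries sum to 270, so each line sums to 270/3 = 90.
Row 1 must total 90; the given cells sum to 56, so (1,1) = 34.
From row 3, 90 − (22 + 26) gives (3,1) = 42.
Column 1 must total 90; the given cells sum to 76, so (2,1) = 14.
The remaining cell in column 2 is (2,2) = 90 − 60 = 30.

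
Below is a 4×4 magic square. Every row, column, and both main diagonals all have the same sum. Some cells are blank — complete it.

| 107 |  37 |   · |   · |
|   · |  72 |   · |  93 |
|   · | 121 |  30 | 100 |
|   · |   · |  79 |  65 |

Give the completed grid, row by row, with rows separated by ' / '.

107 37 114 16 / 58 72 51 93 / 23 121 30 100 / 86 44 79 65

Main diagonal is already complete: 107 + 72 + 30 + 65 = 274, so that is the magic constant.
The remaining cell in row 3 is (3,1) = 274 − 251 = 23.
Column 2 must total 274; the given cells sum to 230, so (4,2) = 44.
Column 4 must total 274; the given cells sum to 258, so (1,4) = 16.
Using row 1: 107 + 37 + 16 + ? → (1,3) = 274 − 160 = 114.
Using row 4: 44 + 79 + 65 + ? → (4,1) = 274 − 188 = 86.
Column 1 needs 274; the known cells sum to 216, so (2,1) = 58.
Column 3 must total 274; the given cells sum to 223, so (2,3) = 51.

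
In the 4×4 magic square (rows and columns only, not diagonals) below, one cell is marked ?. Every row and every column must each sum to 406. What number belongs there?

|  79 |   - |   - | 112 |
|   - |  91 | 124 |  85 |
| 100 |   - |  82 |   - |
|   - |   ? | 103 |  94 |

The remaining cell in row 2 is (2,1) = 406 − 300 = 106.
Using column 1: 79 + 106 + 100 + ? → (4,1) = 406 − 285 = 121.
Column 3: 124 + 82 + 103 + ? = 406, so (1,3) = 97.
Column 4 must total 406; the given cells sum to 291, so (3,4) = 115.
Row 1 must total 406; the given cells sum to 288, so (1,2) = 118.
Row 3: 100 + 82 + 115 + ? = 406, so (3,2) = 109.
The remaining cell in row 4 is (4,2) = 406 − 318 = 88.

88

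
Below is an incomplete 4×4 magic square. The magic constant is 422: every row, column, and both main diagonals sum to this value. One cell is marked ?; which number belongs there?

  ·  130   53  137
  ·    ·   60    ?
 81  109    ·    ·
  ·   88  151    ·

Using row 1: 130 + 53 + 137 + ? → (1,1) = 422 − 320 = 102.
Column 2 must total 422; the given cells sum to 327, so (2,2) = 95.
Using column 3: 53 + 60 + 151 + ? → (3,3) = 422 − 264 = 158.
Main diagonal needs 422; the known cells sum to 355, so (4,4) = 67.
Anti-diagonal: 137 + 60 + 109 + ? = 422, so (4,1) = 116.
Row 3 must total 422; the given cells sum to 348, so (3,4) = 74.
Using column 1: 102 + 81 + 116 + ? → (2,1) = 422 − 299 = 123.
Column 4 needs 422; the known cells sum to 278, so (2,4) = 144.

144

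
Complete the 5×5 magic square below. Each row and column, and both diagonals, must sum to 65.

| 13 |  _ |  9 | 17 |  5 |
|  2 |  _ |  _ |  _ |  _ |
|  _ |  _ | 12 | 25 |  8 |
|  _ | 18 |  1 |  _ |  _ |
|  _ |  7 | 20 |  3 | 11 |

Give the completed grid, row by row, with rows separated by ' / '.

Using row 1: 13 + 9 + 17 + 5 + ? → (1,2) = 65 − 44 = 21.
From row 5, 65 − (7 + 20 + 3 + 11) gives (5,1) = 24.
From column 3, 65 − (9 + 12 + 1 + 20) gives (2,3) = 23.
The remaining cell in anti-diagonal is (2,4) = 65 − 59 = 6.
Column 4 needs 65; the known cells sum to 51, so (4,4) = 14.
Main diagonal must total 65; the given cells sum to 50, so (2,2) = 15.
Row 2 needs 65; the known cells sum to 46, so (2,5) = 19.
Column 2: 21 + 15 + 18 + 7 + ? = 65, so (3,2) = 4.
From column 5, 65 − (5 + 19 + 8 + 11) gives (4,5) = 22.
Using row 3: 4 + 12 + 25 + 8 + ? → (3,1) = 65 − 49 = 16.
The remaining cell in row 4 is (4,1) = 65 − 55 = 10.

13 21 9 17 5 / 2 15 23 6 19 / 16 4 12 25 8 / 10 18 1 14 22 / 24 7 20 3 11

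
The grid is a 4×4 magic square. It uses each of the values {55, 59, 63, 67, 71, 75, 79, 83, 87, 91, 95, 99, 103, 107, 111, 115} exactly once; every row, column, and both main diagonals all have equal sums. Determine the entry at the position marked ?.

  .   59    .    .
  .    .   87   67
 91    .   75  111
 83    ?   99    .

103

The 16 entries sum to 1360, so each line sums to 1360/4 = 340.
Row 3: 91 + 75 + 111 + ? = 340, so (3,2) = 63.
Column 3 needs 340; the known cells sum to 261, so (1,3) = 79.
Anti-diagonal needs 340; the known cells sum to 233, so (1,4) = 107.
Using row 1: 59 + 79 + 107 + ? → (1,1) = 340 − 245 = 95.
The remaining cell in column 1 is (2,1) = 340 − 269 = 71.
Column 4 must total 340; the given cells sum to 285, so (4,4) = 55.
Main diagonal needs 340; the known cells sum to 225, so (2,2) = 115.
Row 4: 83 + 99 + 55 + ? = 340, so (4,2) = 103.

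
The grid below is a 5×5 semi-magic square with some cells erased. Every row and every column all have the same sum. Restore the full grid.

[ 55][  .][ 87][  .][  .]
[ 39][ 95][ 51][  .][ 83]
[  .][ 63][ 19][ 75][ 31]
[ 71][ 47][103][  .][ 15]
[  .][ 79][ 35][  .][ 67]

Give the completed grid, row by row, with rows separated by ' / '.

Column 3 is already complete: 87 + 51 + 19 + 103 + 35 = 295, so that is the magic constant.
Using row 2: 39 + 95 + 51 + 83 + ? → (2,4) = 295 − 268 = 27.
Row 3 must total 295; the given cells sum to 188, so (3,1) = 107.
From row 4, 295 − (71 + 47 + 103 + 15) gives (4,4) = 59.
Column 1 needs 295; the known cells sum to 272, so (5,1) = 23.
Column 2 must total 295; the given cells sum to 284, so (1,2) = 11.
Using column 5: 83 + 31 + 15 + 67 + ? → (1,5) = 295 − 196 = 99.
The remaining cell in row 1 is (1,4) = 295 − 252 = 43.
Row 5 needs 295; the known cells sum to 204, so (5,4) = 91.

55 11 87 43 99 / 39 95 51 27 83 / 107 63 19 75 31 / 71 47 103 59 15 / 23 79 35 91 67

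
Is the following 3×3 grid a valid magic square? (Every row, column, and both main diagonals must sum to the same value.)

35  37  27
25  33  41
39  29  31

Row 1: 35 + 37 + 27 = 99.
Row 2: 25 + 33 + 41 = 99.
Row 3: 39 + 29 + 31 = 99.
Column 1: 35 + 25 + 39 = 99.
Column 2: 37 + 33 + 29 = 99.
Column 3: 27 + 41 + 31 = 99.
Main diagonal: 35 + 33 + 31 = 99.
Anti-diagonal: 27 + 33 + 39 = 99.
All lines sum to 99.

Yes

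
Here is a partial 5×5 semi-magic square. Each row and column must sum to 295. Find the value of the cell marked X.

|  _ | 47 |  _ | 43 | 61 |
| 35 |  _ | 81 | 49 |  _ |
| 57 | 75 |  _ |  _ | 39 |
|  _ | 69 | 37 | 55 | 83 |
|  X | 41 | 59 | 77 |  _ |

73

Row 4 must total 295; the given cells sum to 244, so (4,1) = 51.
The remaining cell in column 2 is (2,2) = 295 − 232 = 63.
Column 4 must total 295; the given cells sum to 224, so (3,4) = 71.
The remaining cell in row 2 is (2,5) = 295 − 228 = 67.
Row 3: 57 + 75 + 71 + 39 + ? = 295, so (3,3) = 53.
From column 3, 295 − (81 + 53 + 37 + 59) gives (1,3) = 65.
The remaining cell in column 5 is (5,5) = 295 − 250 = 45.
Using row 1: 47 + 65 + 43 + 61 + ? → (1,1) = 295 − 216 = 79.
Row 5: 41 + 59 + 77 + 45 + ? = 295, so (5,1) = 73.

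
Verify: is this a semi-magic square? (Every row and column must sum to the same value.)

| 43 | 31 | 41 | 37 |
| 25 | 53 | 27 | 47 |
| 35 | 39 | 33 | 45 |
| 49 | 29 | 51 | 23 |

Row 1: 43 + 31 + 41 + 37 = 152.
Row 2: 25 + 53 + 27 + 47 = 152.
Row 3: 35 + 39 + 33 + 45 = 152.
Row 4: 49 + 29 + 51 + 23 = 152.
Column 1: 43 + 25 + 35 + 49 = 152.
Column 2: 31 + 53 + 39 + 29 = 152.
Column 3: 41 + 27 + 33 + 51 = 152.
Column 4: 37 + 47 + 45 + 23 = 152.
All lines sum to 152.

Yes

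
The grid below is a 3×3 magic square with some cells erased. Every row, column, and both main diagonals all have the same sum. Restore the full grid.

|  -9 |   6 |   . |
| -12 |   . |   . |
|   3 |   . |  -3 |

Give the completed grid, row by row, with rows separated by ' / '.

-9 6 -15 / -12 -6 0 / 3 -18 -3

Column 1 is already complete: -9 + -12 + 3 = -18, so that is the magic constant.
Row 1 needs -18; the known cells sum to -3, so (1,3) = -15.
Row 3 must total -18; the given cells sum to 0, so (3,2) = -18.
Column 2: 6 + (-18) + ? = -18, so (2,2) = -6.
Column 3 must total -18; the given cells sum to -18, so (2,3) = 0.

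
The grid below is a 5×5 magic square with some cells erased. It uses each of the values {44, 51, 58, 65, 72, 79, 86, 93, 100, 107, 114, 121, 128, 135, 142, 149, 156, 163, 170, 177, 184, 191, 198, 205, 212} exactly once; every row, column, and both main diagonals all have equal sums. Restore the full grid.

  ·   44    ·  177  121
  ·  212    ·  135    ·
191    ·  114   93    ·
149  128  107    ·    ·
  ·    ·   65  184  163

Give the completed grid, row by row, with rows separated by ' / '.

100 44 198 177 121 / 58 212 156 135 79 / 191 170 114 93 72 / 149 128 107 51 205 / 142 86 65 184 163

The 25 entries sum to 3200, so each line sums to 3200/5 = 640.
Column 4 needs 640; the known cells sum to 589, so (4,4) = 51.
The remaining cell in main diagonal is (1,1) = 640 − 540 = 100.
The remaining cell in anti-diagonal is (5,1) = 640 − 498 = 142.
Using row 1: 100 + 44 + 177 + 121 + ? → (1,3) = 640 − 442 = 198.
Using row 4: 149 + 128 + 107 + 51 + ? → (4,5) = 640 − 435 = 205.
From row 5, 640 − (142 + 65 + 184 + 163) gives (5,2) = 86.
From column 1, 640 − (100 + 191 + 149 + 142) gives (2,1) = 58.
Column 2 needs 640; the known cells sum to 470, so (3,2) = 170.
Column 3: 198 + 114 + 107 + 65 + ? = 640, so (2,3) = 156.
From row 2, 640 − (58 + 212 + 156 + 135) gives (2,5) = 79.
Row 3 needs 640; the known cells sum to 568, so (3,5) = 72.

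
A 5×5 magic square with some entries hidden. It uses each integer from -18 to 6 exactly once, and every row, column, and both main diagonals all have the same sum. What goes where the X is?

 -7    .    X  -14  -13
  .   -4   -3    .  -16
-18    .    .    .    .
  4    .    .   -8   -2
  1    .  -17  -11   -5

5

The entries are -18 through 6, which sum to -150, so each line sums to -150/5 = -30.
Using row 5: 1 + (-17) + (-11) + (-5) + ? → (5,2) = -30 − (-32) = 2.
Column 1: -7 + (-18) + 4 + 1 + ? = -30, so (2,1) = -10.
Using column 5: -13 + (-16) + (-2) + (-5) + ? → (3,5) = -30 − (-36) = 6.
From main diagonal, -30 − (-7 + (-4) + (-8) + (-5)) gives (3,3) = -6.
The remaining cell in row 2 is (2,4) = -30 − (-33) = 3.
Using column 4: -14 + 3 + (-8) + (-11) + ? → (3,4) = -30 − (-30) = 0.
From anti-diagonal, -30 − (-13 + 3 + (-6) + 1) gives (4,2) = -15.
Row 3 must total -30; the given cells sum to -18, so (3,2) = -12.
Row 4: 4 + (-15) + (-8) + (-2) + ? = -30, so (4,3) = -9.
Column 2 must total -30; the given cells sum to -29, so (1,2) = -1.
Using column 3: -3 + (-6) + (-9) + (-17) + ? → (1,3) = -30 − (-35) = 5.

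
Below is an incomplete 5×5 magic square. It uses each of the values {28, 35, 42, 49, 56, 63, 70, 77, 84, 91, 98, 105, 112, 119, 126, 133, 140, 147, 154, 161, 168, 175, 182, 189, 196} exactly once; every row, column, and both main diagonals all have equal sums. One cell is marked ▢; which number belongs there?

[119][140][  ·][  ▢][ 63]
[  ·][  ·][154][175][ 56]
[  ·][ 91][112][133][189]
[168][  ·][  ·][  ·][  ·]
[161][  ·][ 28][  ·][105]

42

The 25 entries sum to 2800, so each line sums to 2800/5 = 560.
From row 3, 560 − (91 + 112 + 133 + 189) gives (3,1) = 35.
Column 1 needs 560; the known cells sum to 483, so (2,1) = 77.
Column 5 needs 560; the known cells sum to 413, so (4,5) = 147.
Anti-diagonal must total 560; the given cells sum to 511, so (4,2) = 49.
From row 2, 560 − (77 + 154 + 175 + 56) gives (2,2) = 98.
The remaining cell in column 2 is (5,2) = 560 − 378 = 182.
From main diagonal, 560 − (119 + 98 + 112 + 105) gives (4,4) = 126.
From row 4, 560 − (168 + 49 + 126 + 147) gives (4,3) = 70.
Row 5 must total 560; the given cells sum to 476, so (5,4) = 84.
Column 3: 154 + 112 + 70 + 28 + ? = 560, so (1,3) = 196.
From column 4, 560 − (175 + 133 + 126 + 84) gives (1,4) = 42.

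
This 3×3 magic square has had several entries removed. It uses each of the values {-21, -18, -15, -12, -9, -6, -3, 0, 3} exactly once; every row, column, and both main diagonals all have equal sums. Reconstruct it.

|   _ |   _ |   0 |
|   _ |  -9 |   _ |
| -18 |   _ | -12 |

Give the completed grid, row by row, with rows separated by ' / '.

-6 -21 0 / -3 -9 -15 / -18 3 -12

The 9 entries sum to -81, so each line sums to -81/3 = -27.
Row 3 needs -27; the known cells sum to -30, so (3,2) = 3.
Column 2 must total -27; the given cells sum to -6, so (1,2) = -21.
Column 3: 0 + (-12) + ? = -27, so (2,3) = -15.
Main diagonal needs -27; the known cells sum to -21, so (1,1) = -6.
The remaining cell in row 2 is (2,1) = -27 − (-24) = -3.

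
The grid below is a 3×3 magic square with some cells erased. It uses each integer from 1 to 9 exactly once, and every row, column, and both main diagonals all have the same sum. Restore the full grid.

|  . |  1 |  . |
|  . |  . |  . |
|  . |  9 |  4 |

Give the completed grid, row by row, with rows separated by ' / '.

6 1 8 / 7 5 3 / 2 9 4

The entries are 1 through 9, which sum to 45, so each line sums to 45/3 = 15.
From row 3, 15 − (9 + 4) gives (3,1) = 2.
Column 2 needs 15; the known cells sum to 10, so (2,2) = 5.
Main diagonal must total 15; the given cells sum to 9, so (1,1) = 6.
Anti-diagonal: 5 + 2 + ? = 15, so (1,3) = 8.
The remaining cell in column 1 is (2,1) = 15 − 8 = 7.
From column 3, 15 − (8 + 4) gives (2,3) = 3.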